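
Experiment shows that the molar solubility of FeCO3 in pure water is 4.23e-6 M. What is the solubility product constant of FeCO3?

Ksp = 1.79e-11

FeCO3(s) ⇌ Fe^2+ + CO3^2-
If s mol/L of FeCO3 dissolves, [Fe^2+] = s and [CO3^2-] = s.
Ksp = [Fe^2+][CO3^2-]
Ksp = s^2
Ksp = (4.23 x 10^-6)^2 = 1.79 x 10^-11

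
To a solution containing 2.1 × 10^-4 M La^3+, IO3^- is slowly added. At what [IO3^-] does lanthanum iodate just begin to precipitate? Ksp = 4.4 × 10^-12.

[IO3^-] = 2.8 × 10^-3 M

La(IO3)3(s) <=> La^3+(aq) + 3 IO3^-(aq)
Ksp = [La^3+][IO3^-]^3
Precipitation begins when Q = Ksp. With [La^3+] = 2.1 × 10^-4 M:
4.4 × 10^-12 = (2.1 × 10^-4) × [IO3^-]^3
[IO3^-] = (4.4 × 10^-12 / 2.1 x 10^-4)^(1/3) = 2.8 × 10^-3 M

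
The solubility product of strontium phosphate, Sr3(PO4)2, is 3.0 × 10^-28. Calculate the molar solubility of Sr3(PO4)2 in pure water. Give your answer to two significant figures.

Sr3(PO4)2(s) ⇌ 3 Sr^2+ + 2 PO4^3-
Ksp = [Sr^2+]^3[PO4^3-]^2
Let s = molar solubility. Then [Sr^2+] = 3s and [PO4^3-] = 2s.
So Ksp = (3s)^3 × (2s)^2 = 108s^5
s^5 = 3.0 × 10^-28 / 108, so s = 1.2 × 10^-6 M

s ≈ 1.2e-6 M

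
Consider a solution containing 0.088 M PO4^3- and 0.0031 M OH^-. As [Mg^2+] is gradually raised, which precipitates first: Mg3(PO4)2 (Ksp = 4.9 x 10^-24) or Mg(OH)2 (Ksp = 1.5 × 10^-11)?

Precipitation of each salt starts when its ion product equals its Ksp.
For Mg3(PO4)2: 4.9 x 10^-24 = (0.088)^2 × [Mg^2+]^3  ⇒  [Mg^2+] = 8.6 × 10^-8 M.
For Mg(OH)2: 1.5 × 10^-11 = (0.0031)^2 × [Mg^2+]  ⇒  [Mg^2+] = 1.6 x 10^-6 M.
The salt with the lower threshold [Mg^2+] precipitates first: Mg3(PO4)2.

Mg3(PO4)2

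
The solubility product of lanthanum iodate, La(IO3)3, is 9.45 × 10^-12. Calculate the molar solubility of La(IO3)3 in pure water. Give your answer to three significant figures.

s ≈ 7.69 × 10^-4 M

La(IO3)3(s) ⇌ La^3+(aq) + 3 IO3^-(aq)
Ksp = [La^3+][IO3^-]^3
If s mol/L of La(IO3)3 dissolves, [La^3+] = s and [IO3^-] = 3s.
Ksp = s(3s)^3 = 27s^4
s = (9.45 × 10^-12 / 27)^(1/4) = 7.69 × 10^-4 M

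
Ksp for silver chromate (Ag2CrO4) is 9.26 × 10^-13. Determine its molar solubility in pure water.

Ag2CrO4(s) ⇌ 2 Ag^+ + CrO4^2-
Ksp = [Ag^+]^2[CrO4^2-]
For each mole of Ag2CrO4 that dissolves: [Ag^+] = 2s, [CrO4^2-] = s.
Ksp = (2s)^2s = 4s^3
Solving, s = (9.26 × 10^-13/4)^(1/3) = 6.14 x 10^-5 M

s ≈ 6.14 × 10^-5 M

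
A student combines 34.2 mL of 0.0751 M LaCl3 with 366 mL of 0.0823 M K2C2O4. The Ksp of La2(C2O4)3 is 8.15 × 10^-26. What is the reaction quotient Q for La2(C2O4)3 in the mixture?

Total volume = 34.2 + 366 = 400.2 mL.
[La^3+] = 7.51 × 10^-2 × (34.2/400.2) = 6.418 × 10^-3 M
[C2O4^2-] = 8.23 × 10^-2 × (366/400.2) = 7.527 × 10^-2 M
La2(C2O4)3(s) ⇌ 2 La^3+(aq) + 3 C2O4^2-(aq), so Q = [La^3+]^2[C2O4^2-]^3
Q = (6.418 × 10^-3)^2(7.527 × 10^-2)^3 = 1.76 x 10^-8
Q > Ksp, so La2(C2O4)3 will precipitate.

1.76 × 10^-8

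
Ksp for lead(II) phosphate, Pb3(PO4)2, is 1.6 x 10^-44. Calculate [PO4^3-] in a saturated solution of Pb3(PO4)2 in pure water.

[PO4^3-] = 1.4 x 10^-9 M

Pb3(PO4)2(s) <=> 3 Pb^2+(aq) + 2 PO4^3-(aq)
Ksp = [Pb^2+]^3[PO4^3-]^2
With molar solubility s: [Pb^2+] = 3s, [PO4^3-] = 2s.
So Ksp = (3s)^3 × (2s)^2 = 108s^5
Solving, s = (1.6 x 10^-44/108)^(1/5) = 6.83 x 10^-10 M
[PO4^3-] = 2s = 1.4 × 10^-9 M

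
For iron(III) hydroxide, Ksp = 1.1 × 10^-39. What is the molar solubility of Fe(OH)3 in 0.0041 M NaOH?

s = 1.6e-32 M

Fe(OH)3(s) <=> Fe^3+ + 3 OH^-
Ksp = [Fe^3+][OH^-]^3
If s mol/L dissolves here, [Fe^3+] = s, [OH^-] = 0.0041 + 3s ≈ 0.0041 (common-ion effect: OH^- is already 0.0041 M).
Ksp ≈ s × (0.0041)^3
s = 1.6 x 10^-32 M
Check: 3s = 4.8 × 10^-32 ≪ 0.0041, so the approximation is valid.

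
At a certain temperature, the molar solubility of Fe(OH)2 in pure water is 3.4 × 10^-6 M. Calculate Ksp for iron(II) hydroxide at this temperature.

1.6 × 10^-16

Fe(OH)2(s) ⇌ Fe^2+ + 2 OH^-
If s mol/L of Fe(OH)2 dissolves, [Fe^2+] = s and [OH^-] = 2s.
Ksp = [Fe^2+][OH^-]^2
Ksp = s(2s)^2 = 4s^3
Ksp = 4 × (3.4 × 10^-6)^3 = 1.6 × 10^-16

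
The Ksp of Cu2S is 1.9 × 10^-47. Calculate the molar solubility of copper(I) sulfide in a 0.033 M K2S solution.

1.2e-23 M

Cu2S(s) <=> 2 Cu^+ + S^2-
Ksp = [Cu^+]^2[S^2-]
If s mol/L dissolves here, [Cu^+] = 2s, [S^2-] = 0.033 + s ≈ 0.033 (Ksp is small, so little additional dissolves).
Ksp ≈ (2s)^2 × 0.033
s = 1.2 × 10^-23 M
Check: s = 1.2 × 10^-23 ≪ 0.033, so the approximation is valid.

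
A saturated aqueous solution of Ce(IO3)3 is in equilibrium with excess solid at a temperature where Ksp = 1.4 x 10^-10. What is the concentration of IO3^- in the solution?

[IO3^-] = 4.5e-3 M

Ce(IO3)3(s) <=> Ce^3+ + 3 IO3^-
Ksp = [Ce^3+][IO3^-]^3
With molar solubility s: [Ce^3+] = s, [IO3^-] = 3s.
Substituting: Ksp = s(3s)^3 = 27s^4
s = (1.4 x 10^-10 / 27)^(1/4) = 1.51 x 10^-3 M
[IO3^-] = 3s = 4.5 × 10^-3 M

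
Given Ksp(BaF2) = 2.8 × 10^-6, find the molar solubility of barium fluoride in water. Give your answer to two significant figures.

BaF2(s) ⇌ Ba^2+(aq) + 2 F^-(aq)
Ksp = [Ba^2+][F^-]^2
For each mole of BaF2 that dissolves: [Ba^2+] = s, [F^-] = 2s.
So Ksp = s × (2s)^2 = 4s^3
s = (2.8 × 10^-6 / 4)^(1/3) = 8.9 x 10^-3 M

s ≈ 8.9 × 10^-3 M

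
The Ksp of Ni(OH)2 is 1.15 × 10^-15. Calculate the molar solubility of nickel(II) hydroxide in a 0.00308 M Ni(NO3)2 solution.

s ≈ 3.06 × 10^-7 M

Ni(OH)2(s) <=> Ni^2+ + 2 OH^-
Ksp = [Ni^2+][OH^-]^2
Let s be the molar solubility in this solution. [Ni^2+] = 0.00308 + s ≈ 0.00308, [OH^-] = 2s (since Ni^2+ from Ni(NO3)2 dominates).
Ksp ≈ 0.00308 × (2s)^2
s = 3.06 × 10^-7 M
Check: s = 3.1 × 10^-7 ≪ 0.00308, so the approximation is valid.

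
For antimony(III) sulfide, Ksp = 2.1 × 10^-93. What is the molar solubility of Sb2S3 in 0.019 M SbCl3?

Sb2S3(s) ⇌ 2 Sb^3+ + 3 S^2-
Ksp = [Sb^3+]^2[S^2-]^3
If s mol/L dissolves here, [Sb^3+] = 0.019 + 2s ≈ 0.019, [S^2-] = 3s (since Sb^3+ from SbCl3 dominates).
Ksp ≈ (0.019)^2 × (3s)^3
s = 6.0 x 10^-31 M
Check: 2s = 1.2 × 10^-30 ≪ 0.019, so the approximation is valid.

s ≈ 6.0 x 10^-31 M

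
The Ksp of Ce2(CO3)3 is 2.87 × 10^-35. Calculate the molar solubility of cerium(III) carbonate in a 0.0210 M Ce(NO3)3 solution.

Ce2(CO3)3(s) ⇌ 2 Ce^3+(aq) + 3 CO3^2-(aq)
Ksp = [Ce^3+]^2[CO3^2-]^3
Let s = moles of Ce2(CO3)3 that dissolve per litre. [Ce^3+] = 0.0210 + 2s ≈ 0.0210, [CO3^2-] = 3s (Ksp is small, so little additional dissolves).
Ksp ≈ (0.0210)^2 × (3s)^3
s = 1.34 x 10^-11 M
Check: 2s = 2.7 × 10^-11 ≪ 0.0210, so the approximation is valid.

1.34e-11 M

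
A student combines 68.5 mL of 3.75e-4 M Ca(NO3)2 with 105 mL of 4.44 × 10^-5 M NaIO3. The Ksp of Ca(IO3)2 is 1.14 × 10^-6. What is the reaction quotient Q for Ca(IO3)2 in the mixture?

Total volume = 68.5 + 105 = 173.5 mL.
[Ca^2+] = 3.75 × 10^-4 × (68.5/173.5) = 1.481 x 10^-4 M
[IO3^-] = 4.44 x 10^-5 × (105/173.5) = 2.687 × 10^-5 M
Ca(IO3)2(s) ⇌ Ca^2+ + 2 IO3^-, so Q = [Ca^2+][IO3^-]^2
Q = (1.481 × 10^-4)(2.687 × 10^-5)^2 = 1.07 × 10^-13
Q < Ksp, so no precipitate of Ca(IO3)2 forms.

1.07 × 10^-13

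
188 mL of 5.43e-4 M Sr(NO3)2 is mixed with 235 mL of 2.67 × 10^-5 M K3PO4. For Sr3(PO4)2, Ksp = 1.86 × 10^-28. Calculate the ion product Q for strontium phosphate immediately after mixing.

Total volume = 188 + 235 = 423 mL.
[Sr^2+] = 5.43 × 10^-4 × (188/423) = 2.413 × 10^-4 M
[PO4^3-] = 2.67 × 10^-5 × (235/423) = 1.483 x 10^-5 M
Sr3(PO4)2(s) <=> 3 Sr^2+(aq) + 2 PO4^3-(aq), so Q = [Sr^2+]^3[PO4^3-]^2
Q = (2.413 x 10^-4)^3(1.483 × 10^-5)^2 = 3.09 × 10^-21
Q > Ksp, so Sr3(PO4)2 will precipitate.

3.09 × 10^-21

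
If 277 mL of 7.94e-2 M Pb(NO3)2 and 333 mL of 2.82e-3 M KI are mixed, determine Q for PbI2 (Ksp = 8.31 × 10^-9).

Q ≈ 8.54 x 10^-8

Total volume = 277 + 333 = 610 mL.
[Pb^2+] = 7.94 x 10^-2 × (277/610) = 3.606 × 10^-2 M
[I^-] = 2.82 × 10^-3 × (333/610) = 1.539 × 10^-3 M
PbI2(s) ⇌ Pb^2+(aq) + 2 I^-(aq), so Q = [Pb^2+][I^-]^2
Q = (3.606 x 10^-2)(1.539 x 10^-3)^2 = 8.54 × 10^-8
Q > Ksp, so PbI2 will precipitate.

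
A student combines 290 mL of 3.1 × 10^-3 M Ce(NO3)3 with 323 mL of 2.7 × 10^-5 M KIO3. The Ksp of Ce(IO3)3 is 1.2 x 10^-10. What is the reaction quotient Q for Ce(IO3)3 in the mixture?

Total volume = 290 + 323 = 613 mL.
[Ce^3+] = 3.1 x 10^-3 × (290/613) = 1.47 x 10^-3 M
[IO3^-] = 2.7 × 10^-5 × (323/613) = 1.42 × 10^-5 M
Ce(IO3)3(s) ⇌ Ce^3+(aq) + 3 IO3^-(aq), so Q = [Ce^3+][IO3^-]^3
Q = (1.47 × 10^-3)(1.42 × 10^-5)^3 = 4.2 × 10^-18
Q < Ksp, so no precipitate of Ce(IO3)3 forms.

Q ≈ 4.2e-18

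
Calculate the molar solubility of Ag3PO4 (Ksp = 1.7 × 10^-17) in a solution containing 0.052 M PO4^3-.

Ag3PO4(s) ⇌ 3 Ag^+(aq) + PO4^3-(aq)
Ksp = [Ag^+]^3[PO4^3-]
Let s be the molar solubility in this solution. [Ag^+] = 3s, [PO4^3-] = 0.052 + s ≈ 0.052 (common-ion effect: PO4^3- is already 0.052 M).
Ksp ≈ (3s)^3 × 0.052
s = 2.3 × 10^-6 M
Check: s = 2.3 x 10^-6 ≪ 0.052, so the approximation is valid.

s ≈ 2.3 × 10^-6 M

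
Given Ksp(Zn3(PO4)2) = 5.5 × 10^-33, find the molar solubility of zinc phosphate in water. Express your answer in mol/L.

1.4e-7 M

Zn3(PO4)2(s) <=> 3 Zn^2+(aq) + 2 PO4^3-(aq)
Ksp = [Zn^2+]^3[PO4^3-]^2
For each mole of Zn3(PO4)2 that dissolves: [Zn^2+] = 3s, [PO4^3-] = 2s.
Ksp = (3s)^3(2s)^2 = 108s^5
Solving, s = (5.5 × 10^-33/108)^(1/5) = 1.4 × 10^-7 M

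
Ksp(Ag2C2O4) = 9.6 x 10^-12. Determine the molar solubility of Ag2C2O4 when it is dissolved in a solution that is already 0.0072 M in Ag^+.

Ag2C2O4(s) ⇌ 2 Ag^+(aq) + C2O4^2-(aq)
Ksp = [Ag^+]^2[C2O4^2-]
Let s be the molar solubility in this solution. [Ag^+] = 0.0072 + 2s ≈ 0.0072, [C2O4^2-] = s (since the Ag^+ already present dominates).
Ksp ≈ (0.0072)^2 × s
s = 1.9 × 10^-7 M
Check: 2s = 3.7 × 10^-7 ≪ 0.0072, so the approximation is valid.

1.9 × 10^-7 M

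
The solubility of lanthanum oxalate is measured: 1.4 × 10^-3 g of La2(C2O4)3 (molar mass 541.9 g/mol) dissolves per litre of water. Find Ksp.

Ksp = 1.2 x 10^-26

Molar solubility s = (1.4 × 10^-3 g/L) / (541.9 g/mol) = 2.58 × 10^-6 M.
La2(C2O4)3(s) ⇌ 2 La^3+(aq) + 3 C2O4^2-(aq)
If s mol/L of La2(C2O4)3 dissolves, [La^3+] = 2s and [C2O4^2-] = 3s.
Ksp = [La^3+]^2[C2O4^2-]^3
Substituting: Ksp = (2s)^2(3s)^3 = 108s^5
Ksp = 108 × (2.58 x 10^-6)^5 = 1.2 x 10^-26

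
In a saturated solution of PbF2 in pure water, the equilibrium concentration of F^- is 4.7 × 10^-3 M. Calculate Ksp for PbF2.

PbF2(s) ⇌ Pb^2+(aq) + 2 F^-(aq)
Stoichiometry gives [Pb^2+] = (1/2)[F^-] = 2.35 x 10^-3 M.
Ksp = [Pb^2+][F^-]^2
Ksp = 2.35 x 10^-3 × (4.7 x 10^-3)^2 = 5.2 x 10^-8

Ksp ≈ 5.2e-8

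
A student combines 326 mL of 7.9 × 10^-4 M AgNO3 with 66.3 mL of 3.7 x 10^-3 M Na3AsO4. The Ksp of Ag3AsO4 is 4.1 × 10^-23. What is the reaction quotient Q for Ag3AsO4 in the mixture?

Total volume = 326 + 66.3 = 392.3 mL.
[Ag^+] = 7.9 x 10^-4 × (326/392.3) = 6.56 × 10^-4 M
[AsO4^3-] = 3.7 × 10^-3 × (66.3/392.3) = 6.25 × 10^-4 M
Ag3AsO4(s) ⇌ 3 Ag^+(aq) + AsO4^3-(aq), so Q = [Ag^+]^3[AsO4^3-]
Q = (6.56 × 10^-4)^3(6.25 x 10^-4) = 1.8 x 10^-13
Q > Ksp, so Ag3AsO4 will precipitate.

Q ≈ 1.8e-13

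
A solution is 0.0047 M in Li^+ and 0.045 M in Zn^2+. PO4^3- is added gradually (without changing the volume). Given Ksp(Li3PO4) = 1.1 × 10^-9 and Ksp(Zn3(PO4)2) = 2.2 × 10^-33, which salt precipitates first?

Zn3(PO4)2

Each salt begins to precipitate when Q = Ksp, i.e. when [PO4^3-] reaches its threshold.
For Li3PO4: 1.1 × 10^-9 = (0.0047)^3 × [PO4^3-]  ⇒  [PO4^3-] = 1.1 × 10^-2 M.
For Zn3(PO4)2: 2.2 × 10^-33 = (0.045)^3 × [PO4^3-]^2  ⇒  [PO4^3-] = 4.9 × 10^-15 M.
The salt with the lower threshold [PO4^3-] precipitates first: Zn3(PO4)2.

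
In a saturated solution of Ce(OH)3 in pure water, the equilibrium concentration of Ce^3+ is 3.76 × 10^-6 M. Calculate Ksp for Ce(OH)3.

Ce(OH)3(s) <=> Ce^3+(aq) + 3 OH^-(aq)
Stoichiometry gives [OH^-] = (3/1)[Ce^3+] = 1.128 × 10^-5 M.
Ksp = [Ce^3+][OH^-]^3
Ksp = 3.76 x 10^-6 × (1.128 × 10^-5)^3 = 5.40 × 10^-21

Ksp = 5.40 × 10^-21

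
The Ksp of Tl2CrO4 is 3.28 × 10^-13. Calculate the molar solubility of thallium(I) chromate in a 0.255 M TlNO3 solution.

s = 5.04e-12 M

Tl2CrO4(s) ⇌ 2 Tl^+ + CrO4^2-
Ksp = [Tl^+]^2[CrO4^2-]
Let s be the molar solubility in this solution. [Tl^+] = 0.255 + 2s ≈ 0.255, [CrO4^2-] = s (Ksp is small, so little additional dissolves).
Ksp ≈ (0.255)^2 × s
s = 5.04 × 10^-12 M
Check: 2s = 1.0 × 10^-11 ≪ 0.255, so the approximation is valid.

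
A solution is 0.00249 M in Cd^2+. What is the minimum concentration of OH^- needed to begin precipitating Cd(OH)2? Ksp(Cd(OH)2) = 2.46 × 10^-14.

Cd(OH)2(s) ⇌ Cd^2+ + 2 OH^-
Ksp = [Cd^2+][OH^-]^2
Precipitation begins when Q = Ksp. With [Cd^2+] = 0.00249 M:
2.46 × 10^-14 = (0.00249) × [OH^-]^2
[OH^-] = (2.46 × 10^-14 / 2.49 × 10^-3)^(1/2) = 3.14 × 10^-6 M

3.14 x 10^-6 M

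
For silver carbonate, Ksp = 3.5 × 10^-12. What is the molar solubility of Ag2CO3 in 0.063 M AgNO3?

s ≈ 8.8 × 10^-10 M

Ag2CO3(s) ⇌ 2 Ag^+(aq) + CO3^2-(aq)
Ksp = [Ag^+]^2[CO3^2-]
Let s = moles of Ag2CO3 that dissolve per litre. [Ag^+] = 0.063 + 2s ≈ 0.063, [CO3^2-] = s (Ksp is small, so little additional dissolves).
Ksp ≈ (0.063)^2 × s
s = 8.8 × 10^-10 M
Check: 2s = 1.8 × 10^-9 ≪ 0.063, so the approximation is valid.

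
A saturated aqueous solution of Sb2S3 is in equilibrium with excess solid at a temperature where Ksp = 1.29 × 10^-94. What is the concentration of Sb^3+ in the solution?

Sb2S3(s) ⇌ 2 Sb^3+(aq) + 3 S^2-(aq)
Ksp = [Sb^3+]^2[S^2-]^3
For each mole of Sb2S3 that dissolves: [Sb^3+] = 2s, [S^2-] = 3s.
Ksp = (2s)^2(3s)^3 = 108s^5
Solving, s = (1.29 × 10^-94/108)^(1/5) = 6.538 × 10^-20 M
[Sb^3+] = 2s = 1.31 x 10^-19 M

1.31e-19 M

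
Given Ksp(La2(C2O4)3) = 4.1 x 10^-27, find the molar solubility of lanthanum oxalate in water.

La2(C2O4)3(s) <=> 2 La^3+ + 3 C2O4^2-
Ksp = [La^3+]^2[C2O4^2-]^3
With molar solubility s: [La^3+] = 2s, [C2O4^2-] = 3s.
Substituting: Ksp = (2s)^2(3s)^3 = 108s^5
Solving, s = (4.1 x 10^-27/108)^(1/5) = 2.1 × 10^-6 M

s ≈ 2.1e-6 M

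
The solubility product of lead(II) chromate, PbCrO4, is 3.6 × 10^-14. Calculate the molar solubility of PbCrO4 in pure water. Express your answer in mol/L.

s ≈ 1.9 × 10^-7 M

PbCrO4(s) <=> Pb^2+(aq) + CrO4^2-(aq)
Ksp = [Pb^2+][CrO4^2-]
If s mol/L of PbCrO4 dissolves, [Pb^2+] = s and [CrO4^2-] = s.
Ksp = s × s = s^2
s = √(3.6 × 10^-14) = 1.9 x 10^-7 M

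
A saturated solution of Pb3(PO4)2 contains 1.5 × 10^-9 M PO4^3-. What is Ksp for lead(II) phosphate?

2.6e-44

Pb3(PO4)2(s) <=> 3 Pb^2+ + 2 PO4^3-
Stoichiometry gives [Pb^2+] = (3/2)[PO4^3-] = 2.25 x 10^-9 M.
Ksp = [Pb^2+]^3[PO4^3-]^2
Ksp = (2.25 × 10^-9)^3 × (1.5 x 10^-9)^2 = 2.6 x 10^-44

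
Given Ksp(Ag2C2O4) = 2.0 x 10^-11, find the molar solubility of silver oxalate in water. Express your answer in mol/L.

Ag2C2O4(s) <=> 2 Ag^+(aq) + C2O4^2-(aq)
Ksp = [Ag^+]^2[C2O4^2-]
With molar solubility s: [Ag^+] = 2s, [C2O4^2-] = s.
Ksp = (2s)^2s = 4s^3
s = (2.0 x 10^-11 / 4)^(1/3) = 1.7 × 10^-4 M

1.7 × 10^-4 M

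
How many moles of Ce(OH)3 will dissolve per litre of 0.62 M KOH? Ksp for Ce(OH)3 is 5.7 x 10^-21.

Ce(OH)3(s) <=> Ce^3+(aq) + 3 OH^-(aq)
Ksp = [Ce^3+][OH^-]^3
Let s be the molar solubility in this solution. [Ce^3+] = s, [OH^-] = 0.62 + 3s ≈ 0.62 (since OH^- from KOH dominates).
Ksp ≈ s × (0.62)^3
s = 2.4 × 10^-20 M
Check: 3s = 7.2 x 10^-20 ≪ 0.62, so the approximation is valid.

2.4e-20 M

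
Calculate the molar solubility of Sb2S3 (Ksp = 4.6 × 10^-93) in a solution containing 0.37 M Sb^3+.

Sb2S3(s) ⇌ 2 Sb^3+(aq) + 3 S^2-(aq)
Ksp = [Sb^3+]^2[S^2-]^3
Let s = moles of Sb2S3 that dissolve per litre. [Sb^3+] = 0.37 + 2s ≈ 0.37, [S^2-] = 3s (since the Sb^3+ already present dominates).
Ksp ≈ (0.37)^2 × (3s)^3
s = 1.1 × 10^-31 M
Check: 2s = 2.2 × 10^-31 ≪ 0.37, so the approximation is valid.

1.1e-31 M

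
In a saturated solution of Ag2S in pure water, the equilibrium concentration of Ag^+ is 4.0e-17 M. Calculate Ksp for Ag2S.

Ag2S(s) ⇌ 2 Ag^+(aq) + S^2-(aq)
Stoichiometry gives [S^2-] = (1/2)[Ag^+] = 2.00 x 10^-17 M.
Ksp = [Ag^+]^2[S^2-]
Ksp = (4.0 × 10^-17)^2 × 2.00 × 10^-17 = 3.2 × 10^-50

3.2 x 10^-50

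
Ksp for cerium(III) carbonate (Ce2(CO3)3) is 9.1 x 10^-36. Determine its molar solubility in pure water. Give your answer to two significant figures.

3.8e-8 M

Ce2(CO3)3(s) ⇌ 2 Ce^3+(aq) + 3 CO3^2-(aq)
Ksp = [Ce^3+]^2[CO3^2-]^3
Let s = molar solubility. Then [Ce^3+] = 2s and [CO3^2-] = 3s.
Ksp = (2s)^2(3s)^3 = 108s^5
s = (9.1 x 10^-36 / 108)^(1/5) = 3.8 × 10^-8 M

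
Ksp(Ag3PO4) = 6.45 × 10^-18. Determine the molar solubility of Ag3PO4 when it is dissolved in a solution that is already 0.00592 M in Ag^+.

Ag3PO4(s) <=> 3 Ag^+ + PO4^3-
Ksp = [Ag^+]^3[PO4^3-]
Let s = moles of Ag3PO4 that dissolve per litre. [Ag^+] = 0.00592 + 3s ≈ 0.00592, [PO4^3-] = s (Ksp is small, so little additional dissolves).
Ksp ≈ (0.00592)^3 × s
s = 3.11 × 10^-11 M
Check: 3s = 9.3 x 10^-11 ≪ 0.00592, so the approximation is valid.

s ≈ 3.11 × 10^-11 M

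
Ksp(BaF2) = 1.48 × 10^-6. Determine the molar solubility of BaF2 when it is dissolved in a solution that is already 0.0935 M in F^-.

BaF2(s) ⇌ Ba^2+(aq) + 2 F^-(aq)
Ksp = [Ba^2+][F^-]^2
Let s = moles of BaF2 that dissolve per litre. [Ba^2+] = s, [F^-] = 0.0935 + 2s ≈ 0.0935 (Ksp is small, so little additional dissolves).
Ksp ≈ s × (0.0935)^2
s = 1.69 × 10^-4 M
Check: 2s = 3.4 x 10^-4 ≪ 0.0935, so the approximation is valid.

1.69 x 10^-4 M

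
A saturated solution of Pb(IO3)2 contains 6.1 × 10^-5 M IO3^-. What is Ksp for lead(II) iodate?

Pb(IO3)2(s) <=> Pb^2+(aq) + 2 IO3^-(aq)
Stoichiometry gives [Pb^2+] = (1/2)[IO3^-] = 3.05 × 10^-5 M.
Ksp = [Pb^2+][IO3^-]^2
Ksp = 3.05 x 10^-5 × (6.1 x 10^-5)^2 = 1.1 × 10^-13

Ksp = 1.1e-13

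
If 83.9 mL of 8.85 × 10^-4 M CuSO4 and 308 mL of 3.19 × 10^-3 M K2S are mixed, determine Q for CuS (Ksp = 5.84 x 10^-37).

Total volume = 83.9 + 308 = 391.9 mL.
[Cu^2+] = 8.85 × 10^-4 × (83.9/391.9) = 1.895 × 10^-4 M
[S^2-] = 3.19 × 10^-3 × (308/391.9) = 2.507 x 10^-3 M
CuS(s) <=> Cu^2+ + S^2-, so Q = [Cu^2+][S^2-]
Q = (1.895 × 10^-4)(2.507 × 10^-3) = 4.75 × 10^-7
Q > Ksp, so CuS will precipitate.

Q ≈ 4.75 × 10^-7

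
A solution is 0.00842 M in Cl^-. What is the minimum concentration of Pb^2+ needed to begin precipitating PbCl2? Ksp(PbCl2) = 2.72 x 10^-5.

PbCl2(s) ⇌ Pb^2+(aq) + 2 Cl^-(aq)
Ksp = [Pb^2+][Cl^-]^2
Precipitation begins when Q = Ksp. With [Cl^-] = 0.00842 M:
2.72 x 10^-5 = (0.00842)^2 × [Pb^2+]
[Pb^2+] = (2.72 x 10^-5 / 7.090 × 10^-5) = 3.84 × 10^-1 M

[Pb^2+] = 0.384 M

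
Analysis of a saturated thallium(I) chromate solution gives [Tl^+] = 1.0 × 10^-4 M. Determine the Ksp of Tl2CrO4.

Tl2CrO4(s) <=> 2 Tl^+(aq) + CrO4^2-(aq)
Stoichiometry gives [CrO4^2-] = (1/2)[Tl^+] = 5.00 × 10^-5 M.
Ksp = [Tl^+]^2[CrO4^2-]
Ksp = (1.0 x 10^-4)^2 × 5.00 x 10^-5 = 5.0 × 10^-13

Ksp ≈ 5.0 × 10^-13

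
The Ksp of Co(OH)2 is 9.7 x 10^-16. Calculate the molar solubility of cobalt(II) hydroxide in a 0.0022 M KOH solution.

Co(OH)2(s) <=> Co^2+(aq) + 2 OH^-(aq)
Ksp = [Co^2+][OH^-]^2
Let s = moles of Co(OH)2 that dissolve per litre. [Co^2+] = s, [OH^-] = 0.0022 + 2s ≈ 0.0022 (since OH^- from KOH dominates).
Ksp ≈ s × (0.0022)^2
s = 2.0 × 10^-10 M
Check: 2s = 4.0 × 10^-10 ≪ 0.0022, so the approximation is valid.

s = 2.0 x 10^-10 M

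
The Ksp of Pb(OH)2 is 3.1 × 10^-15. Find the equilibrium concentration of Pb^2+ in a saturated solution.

[Pb^2+] = 9.2e-6 M

Pb(OH)2(s) <=> Pb^2+ + 2 OH^-
Ksp = [Pb^2+][OH^-]^2
With molar solubility s: [Pb^2+] = s, [OH^-] = 2s.
So Ksp = s × (2s)^2 = 4s^3
s^3 = 3.1 × 10^-15 / 4, so s = 9.19 x 10^-6 M
[Pb^2+] = s = 9.2 x 10^-6 M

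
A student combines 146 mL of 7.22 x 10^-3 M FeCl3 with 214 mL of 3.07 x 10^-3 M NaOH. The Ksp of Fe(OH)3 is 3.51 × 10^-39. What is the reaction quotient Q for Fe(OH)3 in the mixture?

Total volume = 146 + 214 = 360 mL.
[Fe^3+] = 7.22 × 10^-3 × (146/360) = 2.928 x 10^-3 M
[OH^-] = 3.07 × 10^-3 × (214/360) = 1.825 × 10^-3 M
Fe(OH)3(s) ⇌ Fe^3+(aq) + 3 OH^-(aq), so Q = [Fe^3+][OH^-]^3
Q = (2.928 x 10^-3)(1.825 × 10^-3)^3 = 1.78 x 10^-11
Q > Ksp, so Fe(OH)3 will precipitate.

Q = 1.78 × 10^-11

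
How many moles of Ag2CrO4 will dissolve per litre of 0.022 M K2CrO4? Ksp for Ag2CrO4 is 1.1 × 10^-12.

3.5 × 10^-6 M

Ag2CrO4(s) <=> 2 Ag^+(aq) + CrO4^2-(aq)
Ksp = [Ag^+]^2[CrO4^2-]
If s mol/L dissolves here, [Ag^+] = 2s, [CrO4^2-] = 0.022 + s ≈ 0.022 (common-ion effect: CrO4^2- is already 0.022 M).
Ksp ≈ (2s)^2 × 0.022
s = 3.5 x 10^-6 M
Check: s = 3.5 × 10^-6 ≪ 0.022, so the approximation is valid.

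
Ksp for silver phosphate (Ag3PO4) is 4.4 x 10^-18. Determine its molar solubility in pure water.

s ≈ 2.0 × 10^-5 M

Ag3PO4(s) <=> 3 Ag^+(aq) + PO4^3-(aq)
Ksp = [Ag^+]^3[PO4^3-]
Let s = molar solubility. Then [Ag^+] = 3s and [PO4^3-] = s.
Substituting: Ksp = (3s)^3s = 27s^4
s = (4.4 x 10^-18 / 27)^(1/4) = 2.0 x 10^-5 M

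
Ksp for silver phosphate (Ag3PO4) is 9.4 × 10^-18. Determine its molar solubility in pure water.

s = 2.4 × 10^-5 M

Ag3PO4(s) <=> 3 Ag^+(aq) + PO4^3-(aq)
Ksp = [Ag^+]^3[PO4^3-]
With molar solubility s: [Ag^+] = 3s, [PO4^3-] = s.
So Ksp = (3s)^3 × s = 27s^4
s = (9.4 × 10^-18 / 27)^(1/4) = 2.4 × 10^-5 M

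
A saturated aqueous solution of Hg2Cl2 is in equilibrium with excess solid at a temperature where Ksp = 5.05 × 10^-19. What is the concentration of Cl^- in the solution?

[Cl^-] = 1.00e-6 M

Hg2Cl2(s) ⇌ Hg2^2+ + 2 Cl^-
Ksp = [Hg2^2+][Cl^-]^2
If s mol/L of Hg2Cl2 dissolves, [Hg2^2+] = s and [Cl^-] = 2s.
Substituting: Ksp = s(2s)^2 = 4s^3
s = (5.05 × 10^-19 / 4)^(1/3) = 5.017 x 10^-7 M
[Cl^-] = 2s = 1.00 x 10^-6 M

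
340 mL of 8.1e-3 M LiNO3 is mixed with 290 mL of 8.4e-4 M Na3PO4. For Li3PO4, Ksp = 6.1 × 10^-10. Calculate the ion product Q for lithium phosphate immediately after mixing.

Q ≈ 3.2 × 10^-11

Total volume = 340 + 290 = 630 mL.
[Li^+] = 8.1 × 10^-3 × (340/630) = 4.37 x 10^-3 M
[PO4^3-] = 8.4 × 10^-4 × (290/630) = 3.87 x 10^-4 M
Li3PO4(s) ⇌ 3 Li^+(aq) + PO4^3-(aq), so Q = [Li^+]^3[PO4^3-]
Q = (4.37 x 10^-3)^3(3.87 × 10^-4) = 3.2 x 10^-11
Q < Ksp, so no precipitate of Li3PO4 forms.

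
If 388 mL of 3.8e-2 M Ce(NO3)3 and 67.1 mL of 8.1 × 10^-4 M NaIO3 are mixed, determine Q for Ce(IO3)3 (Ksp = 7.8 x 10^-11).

Q = 5.5 × 10^-14

Total volume = 388 + 67.1 = 455.1 mL.
[Ce^3+] = 3.8 × 10^-2 × (388/455.1) = 3.24 × 10^-2 M
[IO3^-] = 8.1 x 10^-4 × (67.1/455.1) = 1.19 x 10^-4 M
Ce(IO3)3(s) ⇌ Ce^3+ + 3 IO3^-, so Q = [Ce^3+][IO3^-]^3
Q = (3.24 × 10^-2)(1.19 × 10^-4)^3 = 5.5 x 10^-14
Q < Ksp, so no precipitate of Ce(IO3)3 forms.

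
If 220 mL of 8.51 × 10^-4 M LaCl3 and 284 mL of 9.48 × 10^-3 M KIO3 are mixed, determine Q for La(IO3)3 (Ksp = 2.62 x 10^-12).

Q ≈ 5.66 x 10^-11

Total volume = 220 + 284 = 504 mL.
[La^3+] = 8.51 × 10^-4 × (220/504) = 3.715 × 10^-4 M
[IO3^-] = 9.48 × 10^-3 × (284/504) = 5.342 × 10^-3 M
La(IO3)3(s) <=> La^3+(aq) + 3 IO3^-(aq), so Q = [La^3+][IO3^-]^3
Q = (3.715 × 10^-4)(5.342 × 10^-3)^3 = 5.66 × 10^-11
Q > Ksp, so La(IO3)3 will precipitate.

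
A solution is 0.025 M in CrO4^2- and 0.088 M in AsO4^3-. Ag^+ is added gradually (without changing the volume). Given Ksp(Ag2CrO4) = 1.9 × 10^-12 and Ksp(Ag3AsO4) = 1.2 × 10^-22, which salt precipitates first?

Ag3AsO4

Each salt begins to precipitate when Q = Ksp, i.e. when [Ag^+] reaches its threshold.
For Ag2CrO4: 1.9 × 10^-12 = 0.025 × [Ag^+]^2  ⇒  [Ag^+] = 8.7 x 10^-6 M.
For Ag3AsO4: 1.2 × 10^-22 = 0.088 × [Ag^+]^3  ⇒  [Ag^+] = 1.1 x 10^-7 M.
The salt with the lower threshold [Ag^+] precipitates first: Ag3AsO4.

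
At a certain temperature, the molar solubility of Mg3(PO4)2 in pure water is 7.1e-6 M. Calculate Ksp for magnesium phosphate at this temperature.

1.9 × 10^-24

Mg3(PO4)2(s) ⇌ 3 Mg^2+ + 2 PO4^3-
For each mole of Mg3(PO4)2 that dissolves: [Mg^2+] = 3s, [PO4^3-] = 2s.
Ksp = [Mg^2+]^3[PO4^3-]^2
So Ksp = (3s)^3 × (2s)^2 = 108s^5
Ksp = 108 × (7.1 × 10^-6)^5 = 1.9 x 10^-24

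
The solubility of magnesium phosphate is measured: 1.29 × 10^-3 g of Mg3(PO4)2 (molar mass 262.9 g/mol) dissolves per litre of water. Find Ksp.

3.07 x 10^-25

Molar solubility s = (1.29 x 10^-3 g/L) / (262.9 g/mol) = 4.907 × 10^-6 M.
Mg3(PO4)2(s) ⇌ 3 Mg^2+ + 2 PO4^3-
If s mol/L of Mg3(PO4)2 dissolves, [Mg^2+] = 3s and [PO4^3-] = 2s.
Ksp = [Mg^2+]^3[PO4^3-]^2
Substituting: Ksp = (3s)^3(2s)^2 = 108s^5
With s = 4.907 × 10^-6: Ksp = 3.07 × 10^-25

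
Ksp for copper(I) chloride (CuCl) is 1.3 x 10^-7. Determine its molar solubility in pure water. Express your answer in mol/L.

3.6e-4 M

CuCl(s) <=> Cu^+(aq) + Cl^-(aq)
Ksp = [Cu^+][Cl^-]
Let s = molar solubility. Then [Cu^+] = s and [Cl^-] = s.
Ksp = (s)(s) = s^2
s = (1.3 x 10^-7)^(1/2) = 3.6 × 10^-4 M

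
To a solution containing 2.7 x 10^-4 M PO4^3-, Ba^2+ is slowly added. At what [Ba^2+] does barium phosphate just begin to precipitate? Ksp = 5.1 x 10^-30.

[Ba^2+] = 4.1 x 10^-8 M

Ba3(PO4)2(s) ⇌ 3 Ba^2+ + 2 PO4^3-
Ksp = [Ba^2+]^3[PO4^3-]^2
Precipitation begins when Q = Ksp. With [PO4^3-] = 2.7 x 10^-4 M:
5.1 x 10^-30 = (2.7 x 10^-4)^2 × [Ba^2+]^3
[Ba^2+] = (5.1 x 10^-30 / 7.29 × 10^-8)^(1/3) = 4.1 x 10^-8 M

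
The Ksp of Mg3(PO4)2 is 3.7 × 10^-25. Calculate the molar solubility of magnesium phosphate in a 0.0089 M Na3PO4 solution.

s = 5.6e-8 M

Mg3(PO4)2(s) ⇌ 3 Mg^2+ + 2 PO4^3-
Ksp = [Mg^2+]^3[PO4^3-]^2
Let s be the molar solubility in this solution. [Mg^2+] = 3s, [PO4^3-] = 0.0089 + 2s ≈ 0.0089 (since PO4^3- from Na3PO4 dominates).
Ksp ≈ (3s)^3 × (0.0089)^2
s = 5.6 × 10^-8 M
Check: 2s = 1.1 × 10^-7 ≪ 0.0089, so the approximation is valid.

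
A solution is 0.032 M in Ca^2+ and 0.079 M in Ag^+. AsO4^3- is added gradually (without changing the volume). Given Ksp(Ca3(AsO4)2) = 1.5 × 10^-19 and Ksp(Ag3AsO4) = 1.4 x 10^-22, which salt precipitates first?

Ag3AsO4

Each salt begins to precipitate when Q = Ksp, i.e. when [AsO4^3-] reaches its threshold.
For Ca3(AsO4)2: 1.5 × 10^-19 = (0.032)^3 × [AsO4^3-]^2  ⇒  [AsO4^3-] = 6.8 × 10^-8 M.
For Ag3AsO4: 1.4 x 10^-22 = (0.079)^3 × [AsO4^3-]  ⇒  [AsO4^3-] = 2.8 × 10^-19 M.
The salt with the lower threshold [AsO4^3-] precipitates first: Ag3AsO4.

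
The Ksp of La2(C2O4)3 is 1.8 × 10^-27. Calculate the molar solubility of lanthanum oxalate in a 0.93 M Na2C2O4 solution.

La2(C2O4)3(s) ⇌ 2 La^3+(aq) + 3 C2O4^2-(aq)
Ksp = [La^3+]^2[C2O4^2-]^3
If s mol/L dissolves here, [La^3+] = 2s, [C2O4^2-] = 0.93 + 3s ≈ 0.93 (since C2O4^2- from Na2C2O4 dominates).
Ksp ≈ (2s)^2 × (0.93)^3
s = 2.4 × 10^-14 M
Check: 3s = 7.1 x 10^-14 ≪ 0.93, so the approximation is valid.

s ≈ 2.4 x 10^-14 M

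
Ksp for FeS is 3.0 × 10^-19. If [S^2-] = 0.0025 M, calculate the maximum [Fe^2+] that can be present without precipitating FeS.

FeS(s) ⇌ Fe^2+(aq) + S^2-(aq)
Ksp = [Fe^2+][S^2-]
Precipitation begins when Q = Ksp. With [S^2-] = 0.0025 M:
3.0 × 10^-19 = (0.0025) × [Fe^2+]
[Fe^2+] = (3.0 × 10^-19 / 2.5 × 10^-3) = 1.2 x 10^-16 M

[Fe^2+] ≈ 1.2e-16 M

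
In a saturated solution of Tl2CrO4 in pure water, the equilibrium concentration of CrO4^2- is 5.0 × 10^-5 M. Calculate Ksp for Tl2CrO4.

Ksp = 5.0 x 10^-13

Tl2CrO4(s) ⇌ 2 Tl^+(aq) + CrO4^2-(aq)
Stoichiometry gives [Tl^+] = (2/1)[CrO4^2-] = 1.00 × 10^-4 M.
Ksp = [Tl^+]^2[CrO4^2-]
Ksp = (1.00 × 10^-4)^2 × 5.0 × 10^-5 = 5.0 × 10^-13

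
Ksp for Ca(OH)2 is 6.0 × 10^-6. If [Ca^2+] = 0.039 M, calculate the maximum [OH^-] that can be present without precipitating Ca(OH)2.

Ca(OH)2(s) <=> Ca^2+(aq) + 2 OH^-(aq)
Ksp = [Ca^2+][OH^-]^2
Precipitation begins when Q = Ksp. With [Ca^2+] = 0.039 M:
6.0 × 10^-6 = (0.039) × [OH^-]^2
[OH^-] = (6.0 × 10^-6 / 3.9 × 10^-2)^(1/2) = 1.2 × 10^-2 M

1.2 × 10^-2 M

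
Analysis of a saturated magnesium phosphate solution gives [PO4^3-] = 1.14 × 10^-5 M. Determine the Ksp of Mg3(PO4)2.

Mg3(PO4)2(s) ⇌ 3 Mg^2+(aq) + 2 PO4^3-(aq)
Stoichiometry gives [Mg^2+] = (3/2)[PO4^3-] = 1.710 × 10^-5 M.
Ksp = [Mg^2+]^3[PO4^3-]^2
Ksp = (1.710 × 10^-5)^3 × (1.14 × 10^-5)^2 = 6.50 × 10^-25

Ksp ≈ 6.50e-25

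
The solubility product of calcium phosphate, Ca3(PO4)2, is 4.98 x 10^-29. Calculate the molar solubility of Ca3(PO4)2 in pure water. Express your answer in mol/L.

8.57 × 10^-7 M

Ca3(PO4)2(s) <=> 3 Ca^2+ + 2 PO4^3-
Ksp = [Ca^2+]^3[PO4^3-]^2
If s mol/L of Ca3(PO4)2 dissolves, [Ca^2+] = 3s and [PO4^3-] = 2s.
Substituting: Ksp = (3s)^3(2s)^2 = 108s^5
Solving, s = (4.98 x 10^-29/108)^(1/5) = 8.57 x 10^-7 M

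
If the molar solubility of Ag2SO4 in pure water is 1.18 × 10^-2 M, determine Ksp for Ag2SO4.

Ag2SO4(s) ⇌ 2 Ag^+ + SO4^2-
If s mol/L of Ag2SO4 dissolves, [Ag^+] = 2s and [SO4^2-] = s.
Ksp = [Ag^+]^2[SO4^2-]
So Ksp = (2s)^2 × s = 4s^3
With s = 1.18 x 10^-2: Ksp = 6.57 × 10^-6

6.57 × 10^-6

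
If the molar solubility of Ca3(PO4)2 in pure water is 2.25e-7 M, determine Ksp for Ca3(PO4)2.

Ksp ≈ 6.23 × 10^-32

Ca3(PO4)2(s) ⇌ 3 Ca^2+ + 2 PO4^3-
For each mole of Ca3(PO4)2 that dissolves: [Ca^2+] = 3s, [PO4^3-] = 2s.
Ksp = [Ca^2+]^3[PO4^3-]^2
Ksp = (3s)^3(2s)^2 = 108s^5
With s = 2.25 x 10^-7: Ksp = 6.23 × 10^-32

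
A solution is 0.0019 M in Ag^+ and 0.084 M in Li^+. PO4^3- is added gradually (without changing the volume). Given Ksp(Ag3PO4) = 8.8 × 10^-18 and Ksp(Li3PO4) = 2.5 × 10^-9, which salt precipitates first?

Precipitation of each salt starts when its ion product equals its Ksp.
For Ag3PO4: 8.8 × 10^-18 = (0.0019)^3 × [PO4^3-]  ⇒  [PO4^3-] = 1.3 × 10^-9 M.
For Li3PO4: 2.5 × 10^-9 = (0.084)^3 × [PO4^3-]  ⇒  [PO4^3-] = 4.2 x 10^-6 M.
The salt with the lower threshold [PO4^3-] precipitates first: Ag3PO4.

Ag3PO4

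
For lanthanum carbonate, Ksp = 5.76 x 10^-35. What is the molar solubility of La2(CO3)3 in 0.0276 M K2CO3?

s = 8.28 × 10^-16 M

La2(CO3)3(s) <=> 2 La^3+ + 3 CO3^2-
Ksp = [La^3+]^2[CO3^2-]^3
Let s be the molar solubility in this solution. [La^3+] = 2s, [CO3^2-] = 0.0276 + 3s ≈ 0.0276 (Ksp is small, so little additional dissolves).
Ksp ≈ (2s)^2 × (0.0276)^3
s = 8.28 × 10^-16 M
Check: 3s = 2.5 x 10^-15 ≪ 0.0276, so the approximation is valid.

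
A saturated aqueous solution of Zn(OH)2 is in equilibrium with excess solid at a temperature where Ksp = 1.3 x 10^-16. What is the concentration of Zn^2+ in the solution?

Zn(OH)2(s) ⇌ Zn^2+ + 2 OH^-
Ksp = [Zn^2+][OH^-]^2
With molar solubility s: [Zn^2+] = s, [OH^-] = 2s.
So Ksp = s × (2s)^2 = 4s^3
s^3 = 1.3 x 10^-16 / 4, so s = 3.19 x 10^-6 M
[Zn^2+] = s = 3.2 x 10^-6 M

[Zn^2+] = 3.2 × 10^-6 M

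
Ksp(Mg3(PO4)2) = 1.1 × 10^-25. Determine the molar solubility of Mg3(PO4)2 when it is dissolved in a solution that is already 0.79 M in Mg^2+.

2.4 × 10^-13 M

Mg3(PO4)2(s) ⇌ 3 Mg^2+ + 2 PO4^3-
Ksp = [Mg^2+]^3[PO4^3-]^2
If s mol/L dissolves here, [Mg^2+] = 0.79 + 3s ≈ 0.79, [PO4^3-] = 2s (since the Mg^2+ already present dominates).
Ksp ≈ (0.79)^3 × (2s)^2
s = 2.4 × 10^-13 M
Check: 3s = 7.1 x 10^-13 ≪ 0.79, so the approximation is valid.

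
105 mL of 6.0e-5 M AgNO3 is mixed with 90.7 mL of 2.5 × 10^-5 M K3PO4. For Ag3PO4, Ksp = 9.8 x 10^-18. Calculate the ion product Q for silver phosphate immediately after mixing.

Q = 3.9 × 10^-19

Total volume = 105 + 90.7 = 195.7 mL.
[Ag^+] = 6.0 × 10^-5 × (105/195.7) = 3.22 × 10^-5 M
[PO4^3-] = 2.5 × 10^-5 × (90.7/195.7) = 1.16 x 10^-5 M
Ag3PO4(s) ⇌ 3 Ag^+ + PO4^3-, so Q = [Ag^+]^3[PO4^3-]
Q = (3.22 × 10^-5)^3(1.16 × 10^-5) = 3.9 × 10^-19
Q < Ksp, so no precipitate of Ag3PO4 forms.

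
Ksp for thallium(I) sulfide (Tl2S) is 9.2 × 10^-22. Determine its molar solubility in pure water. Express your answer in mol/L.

Tl2S(s) ⇌ 2 Tl^+ + S^2-
Ksp = [Tl^+]^2[S^2-]
If s mol/L of Tl2S dissolves, [Tl^+] = 2s and [S^2-] = s.
Substituting: Ksp = (2s)^2s = 4s^3
Solving, s = (9.2 × 10^-22/4)^(1/3) = 6.1 × 10^-8 M

s = 6.1e-8 M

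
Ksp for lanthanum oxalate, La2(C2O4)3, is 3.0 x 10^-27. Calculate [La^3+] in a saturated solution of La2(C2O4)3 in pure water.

[La^3+] ≈ 3.9e-6 M

La2(C2O4)3(s) ⇌ 2 La^3+(aq) + 3 C2O4^2-(aq)
Ksp = [La^3+]^2[C2O4^2-]^3
With molar solubility s: [La^3+] = 2s, [C2O4^2-] = 3s.
So Ksp = (2s)^2 × (3s)^3 = 108s^5
s^5 = 3.0 x 10^-27 / 108, so s = 1.94 × 10^-6 M
[La^3+] = 2s = 3.9 x 10^-6 M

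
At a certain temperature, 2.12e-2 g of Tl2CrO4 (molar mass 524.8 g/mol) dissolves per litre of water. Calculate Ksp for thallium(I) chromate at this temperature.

Molar solubility s = (2.12 × 10^-2 g/L) / (524.8 g/mol) = 4.040 × 10^-5 M.
Tl2CrO4(s) ⇌ 2 Tl^+ + CrO4^2-
For each mole of Tl2CrO4 that dissolves: [Tl^+] = 2s, [CrO4^2-] = s.
Ksp = [Tl^+]^2[CrO4^2-]
So Ksp = (2s)^2 × s = 4s^3
Ksp = 4 × (4.040 x 10^-5)^3 = 2.64 x 10^-13

Ksp = 2.64e-13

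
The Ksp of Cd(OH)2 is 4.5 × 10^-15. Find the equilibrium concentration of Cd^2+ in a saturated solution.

[Cd^2+] ≈ 1.0e-5 M

Cd(OH)2(s) <=> Cd^2+(aq) + 2 OH^-(aq)
Ksp = [Cd^2+][OH^-]^2
For each mole of Cd(OH)2 that dissolves: [Cd^2+] = s, [OH^-] = 2s.
Substituting: Ksp = s(2s)^2 = 4s^3
Solving, s = (4.5 × 10^-15/4)^(1/3) = 1.04 x 10^-5 M
[Cd^2+] = s = 1.0 × 10^-5 M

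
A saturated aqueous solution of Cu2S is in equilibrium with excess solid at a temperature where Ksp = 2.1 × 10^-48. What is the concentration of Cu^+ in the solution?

Cu2S(s) <=> 2 Cu^+ + S^2-
Ksp = [Cu^+]^2[S^2-]
If s mol/L of Cu2S dissolves, [Cu^+] = 2s and [S^2-] = s.
Substituting: Ksp = (2s)^2s = 4s^3
s = (2.1 × 10^-48 / 4)^(1/3) = 8.07 × 10^-17 M
[Cu^+] = 2s = 1.6 x 10^-16 M

[Cu^+] = 1.6e-16 M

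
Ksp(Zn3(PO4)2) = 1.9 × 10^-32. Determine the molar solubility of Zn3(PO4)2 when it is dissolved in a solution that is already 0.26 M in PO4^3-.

Zn3(PO4)2(s) ⇌ 3 Zn^2+(aq) + 2 PO4^3-(aq)
Ksp = [Zn^2+]^3[PO4^3-]^2
If s mol/L dissolves here, [Zn^2+] = 3s, [PO4^3-] = 0.26 + 2s ≈ 0.26 (Ksp is small, so little additional dissolves).
Ksp ≈ (3s)^3 × (0.26)^2
s = 2.2 × 10^-11 M
Check: 2s = 4.4 x 10^-11 ≪ 0.26, so the approximation is valid.

s = 2.2 x 10^-11 M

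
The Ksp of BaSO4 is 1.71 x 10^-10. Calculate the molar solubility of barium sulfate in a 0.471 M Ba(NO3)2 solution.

BaSO4(s) ⇌ Ba^2+ + SO4^2-
Ksp = [Ba^2+][SO4^2-]
Let s = moles of BaSO4 that dissolve per litre. [Ba^2+] = 0.471 + s ≈ 0.471, [SO4^2-] = s (common-ion effect: Ba^2+ is already 0.471 M).
Ksp ≈ 0.471 × s
s = 3.63 x 10^-10 M
Check: s = 3.6 × 10^-10 ≪ 0.471, so the approximation is valid.

s ≈ 3.63e-10 M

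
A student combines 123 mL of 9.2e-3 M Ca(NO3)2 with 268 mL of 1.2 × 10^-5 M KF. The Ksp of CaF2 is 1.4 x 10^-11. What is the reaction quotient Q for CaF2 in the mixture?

2.0 x 10^-13

Total volume = 123 + 268 = 391 mL.
[Ca^2+] = 9.2 x 10^-3 × (123/391) = 2.89 × 10^-3 M
[F^-] = 1.2 × 10^-5 × (268/391) = 8.23 x 10^-6 M
CaF2(s) ⇌ Ca^2+ + 2 F^-, so Q = [Ca^2+][F^-]^2
Q = (2.89 x 10^-3)(8.23 × 10^-6)^2 = 2.0 x 10^-13
Q < Ksp, so no precipitate of CaF2 forms.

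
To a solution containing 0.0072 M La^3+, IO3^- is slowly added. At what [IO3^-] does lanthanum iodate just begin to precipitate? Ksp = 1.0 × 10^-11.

[IO3^-] = 1.1 × 10^-3 M

La(IO3)3(s) <=> La^3+ + 3 IO3^-
Ksp = [La^3+][IO3^-]^3
Precipitation begins when Q = Ksp. With [La^3+] = 0.0072 M:
1.0 × 10^-11 = (0.0072) × [IO3^-]^3
[IO3^-] = (1.0 × 10^-11 / 7.2 × 10^-3)^(1/3) = 1.1 × 10^-3 M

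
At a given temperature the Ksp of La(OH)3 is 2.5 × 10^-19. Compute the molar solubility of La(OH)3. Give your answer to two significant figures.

La(OH)3(s) <=> La^3+(aq) + 3 OH^-(aq)
Ksp = [La^3+][OH^-]^3
With molar solubility s: [La^3+] = s, [OH^-] = 3s.
So Ksp = s × (3s)^3 = 27s^4
s = (2.5 × 10^-19 / 27)^(1/4) = 9.8 x 10^-6 M

s ≈ 9.8 × 10^-6 M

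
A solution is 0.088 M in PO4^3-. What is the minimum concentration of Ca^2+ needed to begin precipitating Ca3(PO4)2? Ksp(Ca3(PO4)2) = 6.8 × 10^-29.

Ca3(PO4)2(s) ⇌ 3 Ca^2+(aq) + 2 PO4^3-(aq)
Ksp = [Ca^2+]^3[PO4^3-]^2
Precipitation begins when Q = Ksp. With [PO4^3-] = 0.088 M:
6.8 × 10^-29 = (0.088)^2 × [Ca^2+]^3
[Ca^2+] = (6.8 × 10^-29 / 7.74 × 10^-3)^(1/3) = 2.1 × 10^-9 M

[Ca^2+] = 2.1 × 10^-9 M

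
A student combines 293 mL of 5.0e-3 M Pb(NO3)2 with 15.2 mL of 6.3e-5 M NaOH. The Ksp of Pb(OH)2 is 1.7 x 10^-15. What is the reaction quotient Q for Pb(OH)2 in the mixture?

Q = 4.6e-14

Total volume = 293 + 15.2 = 308.2 mL.
[Pb^2+] = 5.0 × 10^-3 × (293/308.2) = 4.75 x 10^-3 M
[OH^-] = 6.3 × 10^-5 × (15.2/308.2) = 3.11 × 10^-6 M
Pb(OH)2(s) ⇌ Pb^2+ + 2 OH^-, so Q = [Pb^2+][OH^-]^2
Q = (4.75 × 10^-3)(3.11 × 10^-6)^2 = 4.6 x 10^-14
Q > Ksp, so Pb(OH)2 will precipitate.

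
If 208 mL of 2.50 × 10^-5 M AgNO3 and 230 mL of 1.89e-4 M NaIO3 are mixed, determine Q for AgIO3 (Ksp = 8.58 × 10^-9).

1.18 x 10^-9

Total volume = 208 + 230 = 438 mL.
[Ag^+] = 2.50 × 10^-5 × (208/438) = 1.187 x 10^-5 M
[IO3^-] = 1.89 × 10^-4 × (230/438) = 9.925 x 10^-5 M
AgIO3(s) <=> Ag^+(aq) + IO3^-(aq), so Q = [Ag^+][IO3^-]
Q = (1.187 × 10^-5)(9.925 × 10^-5) = 1.18 × 10^-9
Q < Ksp, so no precipitate of AgIO3 forms.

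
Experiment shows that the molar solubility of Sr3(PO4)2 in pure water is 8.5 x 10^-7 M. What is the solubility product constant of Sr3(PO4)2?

Sr3(PO4)2(s) ⇌ 3 Sr^2+(aq) + 2 PO4^3-(aq)
Let s = molar solubility. Then [Sr^2+] = 3s and [PO4^3-] = 2s.
Ksp = [Sr^2+]^3[PO4^3-]^2
Substituting: Ksp = (3s)^3(2s)^2 = 108s^5
With s = 8.5 × 10^-7: Ksp = 4.8 × 10^-29

Ksp = 4.8e-29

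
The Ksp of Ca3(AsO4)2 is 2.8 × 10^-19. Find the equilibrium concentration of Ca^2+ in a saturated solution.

2.3 x 10^-4 M

Ca3(AsO4)2(s) ⇌ 3 Ca^2+ + 2 AsO4^3-
Ksp = [Ca^2+]^3[AsO4^3-]^2
For each mole of Ca3(AsO4)2 that dissolves: [Ca^2+] = 3s, [AsO4^3-] = 2s.
Ksp = (3s)^3(2s)^2 = 108s^5
Solving, s = (2.8 × 10^-19/108)^(1/5) = 7.63 × 10^-5 M
[Ca^2+] = 3s = 2.3 × 10^-4 M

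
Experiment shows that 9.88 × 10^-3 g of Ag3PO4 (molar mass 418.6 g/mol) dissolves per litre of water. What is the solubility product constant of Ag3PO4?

Ksp = 8.38e-18

Molar solubility s = (9.88 x 10^-3 g/L) / (418.6 g/mol) = 2.360 × 10^-5 M.
Ag3PO4(s) ⇌ 3 Ag^+(aq) + PO4^3-(aq)
For each mole of Ag3PO4 that dissolves: [Ag^+] = 3s, [PO4^3-] = s.
Ksp = [Ag^+]^3[PO4^3-]
Ksp = (3s)^3s = 27s^4
With s = 2.360 × 10^-5: Ksp = 8.38 × 10^-18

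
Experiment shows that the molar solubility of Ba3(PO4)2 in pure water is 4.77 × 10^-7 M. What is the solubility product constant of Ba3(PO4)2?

Ksp = 2.67 × 10^-30

Ba3(PO4)2(s) ⇌ 3 Ba^2+ + 2 PO4^3-
If s mol/L of Ba3(PO4)2 dissolves, [Ba^2+] = 3s and [PO4^3-] = 2s.
Ksp = [Ba^2+]^3[PO4^3-]^2
So Ksp = (3s)^3 × (2s)^2 = 108s^5
With s = 4.77 × 10^-7: Ksp = 2.67 x 10^-30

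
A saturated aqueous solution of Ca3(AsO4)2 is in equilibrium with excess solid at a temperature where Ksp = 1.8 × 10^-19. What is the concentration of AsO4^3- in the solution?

[AsO4^3-] ≈ 1.4e-4 M

Ca3(AsO4)2(s) <=> 3 Ca^2+(aq) + 2 AsO4^3-(aq)
Ksp = [Ca^2+]^3[AsO4^3-]^2
For each mole of Ca3(AsO4)2 that dissolves: [Ca^2+] = 3s, [AsO4^3-] = 2s.
Ksp = (3s)^3(2s)^2 = 108s^5
Solving, s = (1.8 × 10^-19/108)^(1/5) = 6.99 × 10^-5 M
[AsO4^3-] = 2s = 1.4 × 10^-4 M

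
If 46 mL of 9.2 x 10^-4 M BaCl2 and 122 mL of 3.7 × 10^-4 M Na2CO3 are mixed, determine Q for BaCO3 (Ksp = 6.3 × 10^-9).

Q ≈ 6.8 × 10^-8

Total volume = 46 + 122 = 168 mL.
[Ba^2+] = 9.2 x 10^-4 × (46/168) = 2.52 × 10^-4 M
[CO3^2-] = 3.7 × 10^-4 × (122/168) = 2.69 × 10^-4 M
BaCO3(s) <=> Ba^2+ + CO3^2-, so Q = [Ba^2+][CO3^2-]
Q = (2.52 x 10^-4)(2.69 x 10^-4) = 6.8 × 10^-8
Q > Ksp, so BaCO3 will precipitate.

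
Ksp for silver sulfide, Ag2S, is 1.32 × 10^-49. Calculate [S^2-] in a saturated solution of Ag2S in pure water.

3.21 x 10^-17 M

Ag2S(s) ⇌ 2 Ag^+ + S^2-
Ksp = [Ag^+]^2[S^2-]
With molar solubility s: [Ag^+] = 2s, [S^2-] = s.
So Ksp = (2s)^2 × s = 4s^3
s = (1.32 × 10^-49 / 4)^(1/3) = 3.208 x 10^-17 M
[S^2-] = s = 3.21 × 10^-17 M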